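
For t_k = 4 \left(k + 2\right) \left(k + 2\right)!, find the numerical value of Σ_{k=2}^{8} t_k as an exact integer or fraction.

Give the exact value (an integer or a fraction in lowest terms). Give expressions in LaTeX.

Σ = 159667104

t_(k+1)/t_k = (k + 3)**2/(k + 2).
A = k + 3, B = 1, C = k + 2.
f must satisfy (k + 3)·f(k+1) − (1)·f(k) = k + 2.
Degrees (1,0,1) ⇒ d ≤ 0.
Solve for f: f(k) = 1 (degree 0 ≤ 0).
Then R = B(k−1)f/C = 1/(k + 2), so s_k = R(k)·t_k = 4*factorial(k + 2).
Δs = 4*(k + 2)*factorial(k + 2), as required.
Sum = s_(9) − s_(2); s_(9) = 159667200, s_(2) = 96 ⇒ 159667104.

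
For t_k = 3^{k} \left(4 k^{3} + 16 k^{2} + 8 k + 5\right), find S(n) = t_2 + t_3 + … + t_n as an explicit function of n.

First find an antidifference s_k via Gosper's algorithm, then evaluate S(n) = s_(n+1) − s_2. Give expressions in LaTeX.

S(n) = 6 \cdot 3^{n} n^{3} + 15 \cdot 3^{n} n^{2} + 6 \cdot 3^{n} n + 9 \cdot 3^{n} - 108

Compute t_(k+1)/t_k: get 3*(4*k**3 + 28*k**2 + 52*k + 33)/(4*k**3 + 16*k**2 + 8*k + 5).
A = 3, B = 1, C = k**3 + 4*k**2 + 2*k + 5/4.
Key eq: (3)·f(k+1) = (1)·f(k) + (k**3 + 4*k**2 + 2*k + 5/4).
Degrees (0,0,3) ⇒ d ≤ 3.
A polynomial solution: f(k) = (2*k**3 - k**2 - 2*k + 4)/4.
Then R = B(k−1)f/C = (2*k**3 - k**2 - 2*k + 4)/(4*k**3 + 16*k**2 + 8*k + 5), so s_k = R(k)·t_k = 3**k*(2*k**3 - k**2 - 2*k + 4).
Verify: 3**k*(4*k**3 + 16*k**2 + 8*k + 5) matches t_k.
Σ_(k=2)^n t_k = s_(n+1) − s_(2) = (3**(n + 1)*(2*n**3 + 5*n**2 + 2*n + 3)) − (108), i.e. 6*3**n*n**3 + 15*3**n*n**2 + 6*3**n*n + 9*3**n - 108.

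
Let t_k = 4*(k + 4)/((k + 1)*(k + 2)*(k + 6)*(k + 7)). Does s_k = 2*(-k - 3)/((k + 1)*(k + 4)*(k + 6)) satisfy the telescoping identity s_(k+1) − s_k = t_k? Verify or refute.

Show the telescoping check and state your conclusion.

Invalid: residual 2*(-3*k**2 - 25*k - 46)/(k**6 + 25*k**5 + 247*k**4 + 1219*k**3 + 3112*k**2 + 3796*k + 1680) ≠ 0.

s_(k+1) = 2*(-k - 4)/((k + 2)*(k + 5)*(k + 7))
s_(k+1) − s_k = 2*(2*k**3 + 23*k**2 + 87*k + 114)/(k**6 + 25*k**5 + 247*k**4 + 1219*k**3 + 3112*k**2 + 3796*k + 1680)
(s_(k+1) − s_k) − t_k = 2*(-3*k**2 - 25*k - 46)/(k**6 + 25*k**5 + 247*k**4 + 1219*k**3 + 3112*k**2 + 3796*k + 1680)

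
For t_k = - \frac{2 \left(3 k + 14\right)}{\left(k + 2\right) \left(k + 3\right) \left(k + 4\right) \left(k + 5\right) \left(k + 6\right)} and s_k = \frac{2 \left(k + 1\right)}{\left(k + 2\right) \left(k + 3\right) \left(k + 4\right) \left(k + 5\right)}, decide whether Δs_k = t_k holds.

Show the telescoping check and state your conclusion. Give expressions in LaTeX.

Invalid: residual \frac{24}{k^{5} + 20 k^{4} + 155 k^{3} + 580 k^{2} + 1044 k + 720} ≠ 0.

s_(k+1) = 2*(k + 2)/((k + 3)*(k + 4)*(k + 5)*(k + 6))
s_(k+1) − s_k = 2*(-3*k - 2)/(k**5 + 20*k**4 + 155*k**3 + 580*k**2 + 1044*k + 720)
(s_(k+1) − s_k) − t_k = 24/(k**5 + 20*k**4 + 155*k**3 + 580*k**2 + 1044*k + 720)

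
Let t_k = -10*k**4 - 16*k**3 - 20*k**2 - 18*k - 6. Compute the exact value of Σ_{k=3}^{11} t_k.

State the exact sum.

Step 1: r(k) = (5*k**4 + 28*k**3 + 64*k**2 + 73*k + 35)/(5*k**4 + 8*k**3 + 10*k**2 + 9*k + 3).
So A=1 and B=1, with C=k**4 + 8*k**3/5 + 2*k**2 + 9*k/5 + 3/5.
f must satisfy (1)·f(k+1) − (1)·f(k) = k**4 + 8*k**3/5 + 2*k**2 + 9*k/5 + 3/5.
Degrees (0,0,4) ⇒ d ≤ 5.
Solve for f: f(k) = k**2*(2*k**3 - k**2 + 2*k + 3)/10 (degree 5 ≤ 5).
Then R = B(k−1)f/C = k**2*(2*k**3 - k**2 + 2*k + 3)/(2*(5*k**4 + 8*k**3 + 10*k**2 + 9*k + 3)), so s_k = R(k)·t_k = k**2*(-2*k**3 + k**2 - 2*k - 3).
Verify: -10*k**4 - 16*k**3 - 20*k**2 - 18*k - 6 matches t_k.
Telescoping: Σ = s_(12) − s_(3) = -480816 − (-486) = -480330.

Σ = -480330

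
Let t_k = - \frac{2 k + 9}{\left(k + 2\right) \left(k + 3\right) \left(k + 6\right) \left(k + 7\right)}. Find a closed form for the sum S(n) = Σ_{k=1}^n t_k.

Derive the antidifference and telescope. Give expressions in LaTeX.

Step 1: r(k) = (k + 2)*(k + 6)*(2*k + 11)/((k + 4)*(k + 8)*(2*k + 9)).
Normal form (A,B,C) = (k + 2, k + 8, k**3 + 27*k**2/2 + 121*k/2 + 90).
Set up (k + 2)·f(k+1) − (k + 7)·f(k) − (k**3 + 27*k**2/2 + 121*k/2 + 90) = 0.
d = 5 from the (1,1,3) case.
Match coefficients ⇒ f(k) = k*(k + 3)*(k + 4)*(k + 5)*(k + 8)/24.
Get s_k = R·t_k = k*(-k - 8)/(12*(k**2 + 8*k + 12)) with R(k) = B(k−1)f(k)/C(k) = k*(k + 3)*(k + 7)*(k + 8)/(12*(2*k + 9)).
Δs = (-2*k - 9)/(k**4 + 18*k**3 + 113*k**2 + 288*k + 252), as required.
Evaluate: s_(n+1) = (-n**2 - 10*n - 9)/(12*(n**2 + 10*n + 21)); subtract s_(1) = -1/28 ⇒ S(n) = n*(-n - 10)/(21*(n**2 + 10*n + 21)).

S(n) = \frac{n \left(- n - 10\right)}{21 \left(n^{2} + 10 n + 21\right)}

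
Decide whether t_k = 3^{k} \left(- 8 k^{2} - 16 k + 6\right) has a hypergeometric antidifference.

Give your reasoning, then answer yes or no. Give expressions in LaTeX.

Yes. s_k = 3^{k} \left(- 4 k^{2} + 4 k + 3\right).

The ratio is 3*(4*k**2 + 16*k + 9)/(4*k**2 + 8*k - 3).
Gosper form: A/B · C(k+1)/C(k) with A=3, B=1, C=k**2 + 2*k - 3/4.
Set up (3)·f(k+1) − (1)·f(k) − (k**2 + 2*k - 3/4) = 0.
deg f ≤ 2 (via 0,0,2).
Coefficient equations give f(k) = (2*k - 3)*(2*k + 1)/8.
Then R = B(k−1)f/C = (2*k - 3)*(2*k + 1)/(2*(4*k**2 + 8*k - 3)), so s_k = R(k)·t_k = 3**k*(-4*k**2 + 4*k + 3).
Check: Δs_k = 3**k*(-8*k**2 - 16*k + 6). ✓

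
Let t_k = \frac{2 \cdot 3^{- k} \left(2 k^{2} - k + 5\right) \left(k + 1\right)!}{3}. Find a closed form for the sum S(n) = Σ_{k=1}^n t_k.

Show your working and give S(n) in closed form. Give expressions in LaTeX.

S(n) = 2 \cdot 3^{- n - 1} \left(- 2 \cdot 3^{n} + 2 n^{3} n! + 7 n^{2} n! + 7 n n! + 2 n!\right)

r(k) = (k + 2)*(-k + 2*(k + 1)**2 + 4)/(3*(2*k**2 - k + 5)) after simplifying.
Gosper form: A/B · C(k+1)/C(k) with A=k/3 + 2/3, B=1, C=k**2 - k/2 + 5/2.
Set up (k/3 + 2/3)·f(k+1) − (1)·f(k) − (k**2 - k/2 + 5/2) = 0.
Bound: deg f ≤ 1.
Solving with deg f ≤ 1: f(k) = 3*(2*k - 1)/2.
Certificate R = B(k−1)f/C = 3*(2*k - 1)/(2*k**2 - k + 5) gives s_k = 2*(2*k - 1)*factorial(k + 1)/3**k.
Verify: 2*(2*k**2 - k + 5)*factorial(k + 1)/(3*3**k) matches t_k.
Evaluate: s_(n+1) = 2*3**(-n - 1)*(2*n + 1)*factorial(n + 2); subtract s_(1) = 4/3 ⇒ S(n) = 2*3**(-n - 1)*(-2*3**n + 2*n**3*factorial(n) + 7*n**2*factorial(n) + 7*n*factorial(n) + 2*factorial(n)).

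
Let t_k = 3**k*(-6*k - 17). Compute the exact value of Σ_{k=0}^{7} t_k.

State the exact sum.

r(k) = 3*(6*k + 23)/(6*k + 17) after simplifying.
Normal form (A,B,C) = (3, 1, k + 17/6).
Solve (3)·f(k+1) − (1)·f(k) = k + 17/6.
From deg A=0, deg B=0, deg C=1: d=1.
Coefficient equations give f(k) = (3*k + 4)/6.
Get s_k = R·t_k = 3**k*(-3*k - 4) with R(k) = B(k−1)f(k)/C(k) = (3*k + 4)/(6*k + 17).
Δs = 3**k*(-6*k - 17), as required.
Σ_(k=0)^(7) t_k = s_(8) − s_(0) = -183708 − (-4) = -183704.

Σ = -183704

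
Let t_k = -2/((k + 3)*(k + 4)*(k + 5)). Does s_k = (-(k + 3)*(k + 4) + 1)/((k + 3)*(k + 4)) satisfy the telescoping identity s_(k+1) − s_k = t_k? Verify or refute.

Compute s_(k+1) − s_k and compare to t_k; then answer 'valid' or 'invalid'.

s_(k+1) = (-(k + 4)*(k + 5) + 1)/((k + 4)*(k + 5))
s_(k+1) − s_k = -2/(k**3 + 12*k**2 + 47*k + 60)
(s_(k+1) − s_k) − t_k = 0

Valid: the claim telescopes to t_k.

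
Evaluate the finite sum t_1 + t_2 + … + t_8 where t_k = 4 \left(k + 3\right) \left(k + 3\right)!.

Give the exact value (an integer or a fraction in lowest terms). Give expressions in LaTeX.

Σ = 1916006304

Compute t_(k+1)/t_k: get (k + 4)**2/(k + 3).
Factor: A=k + 4; B=1; C=k + 3.
f must satisfy (k + 4)·f(k+1) − (1)·f(k) = k + 3.
Bound: deg f ≤ 0.
Solve for f: f(k) = 1 (degree 0 ≤ 0).
R(k) = B(k−1)·f(k)/C(k) = 1/(k + 3); s_k = R·t_k = 4*factorial(k + 3).
Verify: 4*(k + 3)*factorial(k + 3) matches t_k.
Evaluate s at k=9 and k=1: 1916006400 and 96; difference 1916006304.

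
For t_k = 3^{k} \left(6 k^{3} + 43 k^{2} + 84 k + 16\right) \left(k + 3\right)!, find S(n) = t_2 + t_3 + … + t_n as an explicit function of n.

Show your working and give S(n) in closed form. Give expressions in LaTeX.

S(n) = 6 \cdot 3^{n} n^{2} \left(n + 4\right)! + 21 \cdot 3^{n} n \left(n + 4\right)! + 3 \cdot 3^{n} \left(n + 4\right)! - 10800

Step 1: r(k) = 3*(6*k**4 + 85*k**3 + 432*k**2 + 901*k + 596)/(6*k**3 + 43*k**2 + 84*k + 16).
A = 3*k + 12, B = 1, C = k**3 + 43*k**2/6 + 14*k + 8/3.
f must satisfy (3*k + 12)·f(k+1) − (1)·f(k) = k**3 + 43*k**2/6 + 14*k + 8/3.
Bound: deg f ≤ 2.
A polynomial solution: f(k) = (2*k**2 + 3*k - 4)/6.
So s_k = (B(k−1)f/C)·t_k = ((2*k**2 + 3*k - 4)/(6*k**3 + 43*k**2 + 84*k + 16))·t_k = 3**k*(2*k**2 + 3*k - 4)*factorial(k + 3).
Verify: 3**k*(6*k**3 + 43*k**2 + 84*k + 16)*factorial(k + 3) matches t_k.
Σ_(k=2)^n t_k = s_(n+1) − s_(2) = (3**(n + 1)*(2*n**2 + 7*n + 1)*factorial(n + 4)) − (10800), i.e. 6*3**n*n**2*factorial(n + 4) + 21*3**n*n*factorial(n + 4) + 3*3**n*factorial(n + 4) - 10800.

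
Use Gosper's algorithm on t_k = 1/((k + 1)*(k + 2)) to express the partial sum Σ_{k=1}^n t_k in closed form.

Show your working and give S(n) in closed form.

The ratio is (k + 1)/(k + 3).
Normal form (A,B,C) = (k + 1, k + 3, 1).
Set up (k + 1)·f(k+1) − (k + 2)·f(k) − (1) = 0.
d = 1 from the (1,1,0) case.
Match coefficients ⇒ f(k) = k.
So s_k = (B(k−1)f/C)·t_k = (k*(k + 2))·t_k = k/(k + 1).
Δs = 1/(k**2 + 3*k + 2), as required.
Evaluate: s_(n+1) = (n + 1)/(n + 2); subtract s_(1) = 1/2 ⇒ S(n) = n/(2*(n + 2)).

S(n) = n/(2*(n + 2))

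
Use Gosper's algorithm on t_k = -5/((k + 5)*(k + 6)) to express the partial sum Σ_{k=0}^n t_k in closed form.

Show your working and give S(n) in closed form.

Ratio r(k) = (k + 5)/(k + 7).
Gosper form: A/B · C(k+1)/C(k) with A=k + 5, B=k + 7, C=1.
Key eq: (k + 5)·f(k+1) = (k + 6)·f(k) + (1).
d = 1 from the (1,1,0) case.
Solve for f: f(k) = k/5 (degree 1 ≤ 1).
Get s_k = R·t_k = -k/(k + 5) with R(k) = B(k−1)f(k)/C(k) = k*(k + 6)/5.
s_(k+1) − s_k = -5/(k**2 + 11*k + 30) = t_k.
Evaluate: s_(n+1) = (-n - 1)/(n + 6); subtract s_(0) = 0 ⇒ S(n) = (-n - 1)/(n + 6).

S(n) = (-n - 1)/(n + 6)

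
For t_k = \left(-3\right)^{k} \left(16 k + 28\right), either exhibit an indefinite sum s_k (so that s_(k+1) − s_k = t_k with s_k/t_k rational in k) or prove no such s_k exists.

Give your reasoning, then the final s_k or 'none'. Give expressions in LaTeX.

s_k = - 4 \left(-3\right)^{k} \left(k + 1\right)

t_(k+1)/t_k = 3*(-4*k - 11)/(4*k + 7).
So A=-3 and B=1, with C=k + 7/4.
Set up (-3)·f(k+1) − (1)·f(k) − (k + 7/4) = 0.
d = 1 from the (0,0,1) case.
Solve for f: f(k) = -(k + 1)/4 (degree 1 ≤ 1).
Certificate R = B(k−1)f/C = -(k + 1)/(4*k + 7) gives s_k = -4*(-3)**k*(k + 1).
Verify: (-3)**k*(16*k + 28) matches t_k.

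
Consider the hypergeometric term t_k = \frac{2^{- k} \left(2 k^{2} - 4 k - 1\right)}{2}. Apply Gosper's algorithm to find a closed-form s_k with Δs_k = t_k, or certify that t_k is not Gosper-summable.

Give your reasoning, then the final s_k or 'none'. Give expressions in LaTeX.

s_k = 2^{- k} \left(- 2 k^{2} - 1\right)

Ratio r(k) = (2*k**2 - 3)/(2*(2*k**2 - 4*k - 1)).
Gosper form: A/B · C(k+1)/C(k) with A=1/2, B=1, C=k**2 - 2*k - 1/2.
Solve (1/2)·f(k+1) − (1)·f(k) = k**2 - 2*k - 1/2.
From deg A=0, deg B=0, deg C=2: d=2.
A polynomial solution: f(k) = -2*k**2 - 1.
R(k) = B(k−1)·f(k)/C(k) = -2*(2*k**2 + 1)/(2*k**2 - 4*k - 1); s_k = R·t_k = (-2*k**2 - 1)/2**k.
s_(k+1) − s_k = (2*k**2 - 4*k - 1)/(2*2**k) = t_k.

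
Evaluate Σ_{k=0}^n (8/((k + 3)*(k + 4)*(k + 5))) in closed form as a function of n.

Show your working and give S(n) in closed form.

r(k) = (k + 3)/(k + 6) after simplifying.
So A=k + 3 and B=k + 6, with C=1.
Solve (k + 3)·f(k+1) − (k + 5)·f(k) = 1.
d = 2 from the (1,1,0) case.
Solve for f: f(k) = k*(k + 7)/24 (degree 2 ≤ 2).
Then R = B(k−1)f/C = k*(k + 5)*(k + 7)/24, so s_k = R(k)·t_k = k*(k + 7)/(3*(k + 3)*(k + 4)).
Verify: 8/(k**3 + 12*k**2 + 47*k + 60) matches t_k.
Σ_(k=0)^n t_k = s_(n+1) − s_(0) = ((n**2 + 9*n + 8)/(3*(n**2 + 9*n + 20))) − (0), i.e. (n**2 + 9*n + 8)/(3*(n**2 + 9*n + 20)).

S(n) = (n**2 + 9*n + 8)/(3*(n**2 + 9*n + 20))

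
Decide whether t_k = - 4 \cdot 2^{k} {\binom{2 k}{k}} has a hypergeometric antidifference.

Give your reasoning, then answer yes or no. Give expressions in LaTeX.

No — negative degree bound, so no certificate f.

r(k) = 4*(2*k + 1)/(k + 1) after simplifying.
Factor: A=8*k + 4; B=k + 1; C=1.
f must satisfy (8*k + 4)·f(k+1) − (k)·f(k) = 1.
Bound: deg f ≤ -1.
deg f ≤ -1 is impossible — no certificate.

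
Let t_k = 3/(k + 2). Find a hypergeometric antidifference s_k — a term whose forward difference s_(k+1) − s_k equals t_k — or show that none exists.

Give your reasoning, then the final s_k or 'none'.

t_(k+1)/t_k = (k + 2)/(k + 3).
A = k + 2, B = k + 3, C = 1.
Solve (k + 2)·f(k+1) − (k + 2)·f(k) = 1.
d = 0 from the (1,1,0) case.
f = c0 ⇒ A·f(k+1) − B(k−1)·f(k) − C = -1. The system {-1 = 0} is inconsistent; no antidifference.

none — t_k is not Gosper-summable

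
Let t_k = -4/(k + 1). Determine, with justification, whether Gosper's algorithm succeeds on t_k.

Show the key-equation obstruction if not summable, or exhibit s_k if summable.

No — t_k has no hypergeometric antidifference.

t_(k+1)/t_k = (k + 1)/(k + 2).
Factor: A=k + 1; B=k + 2; C=1.
Set up (k + 1)·f(k+1) − (k + 1)·f(k) − (1) = 0.
Bound: deg f ≤ 0.
Put f(k) = c0: A·f(k+1) − B(k−1)·f(k) − C = -1; need -1 = 0 — inconsistent ⇒ no f, not summable.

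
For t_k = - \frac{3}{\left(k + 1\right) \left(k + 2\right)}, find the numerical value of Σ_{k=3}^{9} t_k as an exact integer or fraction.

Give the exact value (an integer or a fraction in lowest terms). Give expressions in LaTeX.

Ratio r(k) = (k + 1)/(k + 3).
Normal form (A,B,C) = (k + 1, k + 3, 1).
Key eq: (k + 1)·f(k+1) = (k + 2)·f(k) + (1).
d = 1 from the (1,1,0) case.
Solving with deg f ≤ 1: f(k) = k.
Then R = B(k−1)f/C = k*(k + 2), so s_k = R(k)·t_k = -3*k/(k + 1).
Δs = -3/(k**2 + 3*k + 2), as required.
Σ_(k=3)^(9) t_k = s_(10) − s_(3) = -30/11 − (-9/4) = -21/44.

Σ = -21/44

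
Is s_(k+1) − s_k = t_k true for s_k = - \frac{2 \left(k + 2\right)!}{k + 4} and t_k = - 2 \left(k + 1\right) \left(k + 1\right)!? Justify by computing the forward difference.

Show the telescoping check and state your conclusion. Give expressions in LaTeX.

Invalid: residual \frac{4 \left(k^{2} + 5 k + 3\right) \left(k + 1\right)!}{\left(k + 4\right) \left(k + 5\right)} ≠ 0.

s_(k+1) = -2*factorial(k + 3)/(k + 5)
s_(k+1) − s_k = -2*(k**2 + 6*k + 7)*factorial(k + 2)/((k + 4)*(k + 5))
(s_(k+1) − s_k) − t_k = 4*(k**2 + 5*k + 3)*factorial(k + 1)/((k + 4)*(k + 5))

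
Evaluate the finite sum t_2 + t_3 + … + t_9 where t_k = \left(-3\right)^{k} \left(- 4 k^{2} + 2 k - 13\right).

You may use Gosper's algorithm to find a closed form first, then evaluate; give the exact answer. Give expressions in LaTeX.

Ratio r(k) = 3*(2*k - 4*(k + 1)**2 - 11)/(4*k**2 - 2*k + 13).
Factor: A=-3; B=1; C=k**2 - k/2 + 13/4.
Need (-3)·f(k+1) − (1)·f(k) = k**2 - k/2 + 13/4.
d = 2 from the (0,0,2) case.
Match coefficients ⇒ f(k) = -(k**2 - 2*k + 4)/4.
Certificate R = B(k−1)f/C = -(k**2 - 2*k + 4)/(4*k**2 - 2*k + 13) gives s_k = (-3)**k*(k**2 - 2*k + 4).
Verify: (-3)**k*(-4*k**2 + 2*k - 13) matches t_k.
Sum = s_(10) − s_(2); s_(10) = 4960116, s_(2) = 36 ⇒ 4960080.

Σ = 4960080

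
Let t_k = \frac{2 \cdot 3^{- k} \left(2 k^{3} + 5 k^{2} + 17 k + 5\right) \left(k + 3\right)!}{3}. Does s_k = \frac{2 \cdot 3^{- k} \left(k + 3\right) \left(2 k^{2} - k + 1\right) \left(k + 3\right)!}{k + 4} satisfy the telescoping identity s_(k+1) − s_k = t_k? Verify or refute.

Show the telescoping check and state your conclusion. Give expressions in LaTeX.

Invalid: residual - \frac{2 \cdot 3^{- k} \left(2 k^{4} + 13 k^{3} + 31 k^{2} + 76 k + 17\right) \left(k + 3\right)!}{3 \left(k + 4\right) \left(k + 5\right)} ≠ 0.

s_(k+1) = 2*(k + 4)*(2*k**2 + 3*k + 2)*factorial(k + 4)/(3*3**k*(k + 5))
s_(k+1) − s_k = 2*(2*k**5 + 21*k**4 + 89*k**3 + 227*k**2 + 309*k + 83)*factorial(k + 3)/(3*3**k*(k + 4)*(k + 5))
(s_(k+1) − s_k) − t_k = -2*(2*k**4 + 13*k**3 + 31*k**2 + 76*k + 17)*factorial(k + 3)/(3*3**k*(k + 4)*(k + 5))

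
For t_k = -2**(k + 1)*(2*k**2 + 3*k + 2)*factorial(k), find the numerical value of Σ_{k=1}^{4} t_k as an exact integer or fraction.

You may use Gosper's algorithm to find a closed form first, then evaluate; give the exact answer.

Σ = -38396

Compute t_(k+1)/t_k: get 2*(2*k**3 + 9*k**2 + 14*k + 7)/(2*k**2 + 3*k + 2).
So A=2*k + 2 and B=1, with C=k**2 + 3*k/2 + 1.
Need (2*k + 2)·f(k+1) − (1)·f(k) = k**2 + 3*k/2 + 1.
d = 1 from the (1,0,2) case.
Solve for f: f(k) = k/2 (degree 1 ≤ 1).
Get s_k = R·t_k = -2**(k + 1)*k*factorial(k) with R(k) = B(k−1)f(k)/C(k) = k/(2*k**2 + 3*k + 2).
Δs = -2**(k + 1)*(2*k**2 + 3*k + 2)*factorial(k), as required.
Telescoping: Σ = s_(5) − s_(1) = -38400 − (-4) = -38396.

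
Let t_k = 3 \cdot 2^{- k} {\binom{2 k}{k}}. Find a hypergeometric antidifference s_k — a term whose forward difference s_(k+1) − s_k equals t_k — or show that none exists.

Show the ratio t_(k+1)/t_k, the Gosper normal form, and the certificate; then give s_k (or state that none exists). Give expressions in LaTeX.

Compute t_(k+1)/t_k: get (2*k + 1)/(k + 1).
Take A(k)=2*k + 1, B(k)=k + 1, C(k)=1.
f must satisfy (2*k + 1)·f(k+1) − (k)·f(k) = 1.
d = -1 from the (1,1,0) case.
Bound -1 < 0, so the key equation has no polynomial solution.

none (Gosper's algorithm certifies no s_k)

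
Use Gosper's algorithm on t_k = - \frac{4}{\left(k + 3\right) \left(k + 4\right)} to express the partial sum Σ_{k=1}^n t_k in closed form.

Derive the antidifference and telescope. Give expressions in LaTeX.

S(n) = - \frac{n}{n + 4}

t_(k+1)/t_k = (k + 3)/(k + 5).
Factor: A=k + 3; B=k + 5; C=1.
Key eq: (k + 3)·f(k+1) = (k + 4)·f(k) + (1).
d = 1 from the (1,1,0) case.
Match coefficients ⇒ f(k) = k/3.
R(k) = B(k−1)·f(k)/C(k) = k*(k + 4)/3; s_k = R·t_k = -4*k/(3*k + 9).
s_(k+1) − s_k = -4/(k**2 + 7*k + 12) = t_k.
s_(n+1) = 4*(-n - 1)/(3*(n + 4)) and s_(1) = -1/3, so S(n) = -n/(n + 4).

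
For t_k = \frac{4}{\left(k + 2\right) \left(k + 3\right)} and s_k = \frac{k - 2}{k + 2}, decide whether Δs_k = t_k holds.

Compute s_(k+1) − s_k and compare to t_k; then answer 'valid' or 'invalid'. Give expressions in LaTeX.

Valid: the claim telescopes to t_k.

s_(k+1) = (k - 1)/(k + 3)
s_(k+1) − s_k = 4/(k**2 + 5*k + 6)
(s_(k+1) − s_k) − t_k = 0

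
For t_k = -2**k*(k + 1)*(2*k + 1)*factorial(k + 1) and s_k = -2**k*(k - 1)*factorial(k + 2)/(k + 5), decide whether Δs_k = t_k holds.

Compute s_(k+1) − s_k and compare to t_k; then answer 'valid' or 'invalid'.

Invalid: residual 3*2**k*(2*k**3 + 13*k**2 + 15*k + 6)*factorial(k + 1)/((k + 5)*(k + 6)) ≠ 0.

s_(k+1) = -2**(k + 1)*k*factorial(k + 3)/(k + 6)
s_(k+1) − s_k = -2**k*(k + 2)*(2*k**2 + 11*k + 3)*factorial(k + 2)/((k + 5)*(k + 6))
(s_(k+1) − s_k) − t_k = 3*2**k*(2*k**3 + 13*k**2 + 15*k + 6)*factorial(k + 1)/((k + 5)*(k + 6))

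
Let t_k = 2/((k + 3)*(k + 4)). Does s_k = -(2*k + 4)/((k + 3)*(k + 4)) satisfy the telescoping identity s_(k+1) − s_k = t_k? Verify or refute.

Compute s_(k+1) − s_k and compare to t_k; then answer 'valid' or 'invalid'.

Invalid: residual -8/(k**3 + 12*k**2 + 47*k + 60) ≠ 0.

s_(k+1) = 2*(-k - 3)/((k + 4)*(k + 5))
s_(k+1) − s_k = 2*(k + 1)/(k**3 + 12*k**2 + 47*k + 60)
(s_(k+1) − s_k) − t_k = -8/(k**3 + 12*k**2 + 47*k + 60)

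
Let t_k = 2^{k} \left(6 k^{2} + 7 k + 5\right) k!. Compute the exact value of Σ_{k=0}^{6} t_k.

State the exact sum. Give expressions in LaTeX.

Σ = 12902401

Compute t_(k+1)/t_k: get 2*(6*k**3 + 25*k**2 + 37*k + 18)/(6*k**2 + 7*k + 5).
So A=2*k + 2 and B=1, with C=k**2 + 7*k/6 + 5/6.
Need (2*k + 2)·f(k+1) − (1)·f(k) = k**2 + 7*k/6 + 5/6.
Degrees (1,0,2) ⇒ d ≤ 1.
Match coefficients ⇒ f(k) = (3*k - 1)/6.
R(k) = B(k−1)·f(k)/C(k) = (3*k - 1)/(6*k**2 + 7*k + 5); s_k = R·t_k = 2**k*(3*k - 1)*factorial(k).
Check: Δs_k = 2**k*(6*k**2 + 7*k + 5)*factorial(k). ✓
Σ_(k=0)^(6) t_k = s_(7) − s_(0) = 12902400 − (-1) = 12902401.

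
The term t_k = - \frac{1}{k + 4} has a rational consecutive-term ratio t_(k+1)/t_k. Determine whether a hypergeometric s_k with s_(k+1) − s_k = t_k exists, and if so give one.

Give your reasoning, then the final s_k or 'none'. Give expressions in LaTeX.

Step 1: r(k) = (k + 4)/(k + 5).
Take A(k)=k + 4, B(k)=k + 5, C(k)=1.
f must satisfy (k + 4)·f(k+1) − (k + 4)·f(k) = 1.
deg f ≤ 0 (via 1,1,0).
Put f(k) = c0: A·f(k+1) − B(k−1)·f(k) − C = -1; need -1 = 0 — inconsistent ⇒ no f, not summable.

no hypergeometric antidifference exists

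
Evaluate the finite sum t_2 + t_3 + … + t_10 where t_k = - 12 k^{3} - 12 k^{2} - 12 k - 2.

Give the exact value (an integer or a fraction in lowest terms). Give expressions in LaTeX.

Ratio r(k) = (6*k**3 + 24*k**2 + 36*k + 19)/(6*k**3 + 6*k**2 + 6*k + 1).
Factor: A=1; B=1; C=k**3 + k**2 + k + 1/6.
Key eq: (1)·f(k+1) = (1)·f(k) + (k**3 + k**2 + k + 1/6).
Bound: deg f ≤ 4.
A polynomial solution: f(k) = k*(3*k - 2)*(k**2 + 1)/12.
So s_k = (B(k−1)f/C)·t_k = (k*(3*k - 2)*(k**2 + 1)/(2*(6*k**3 + 6*k**2 + 6*k + 1)))·t_k = k*(-3*k**3 + 2*k**2 - 3*k + 2).
Check: Δs_k = -12*k**3 - 12*k**2 - 12*k - 2. ✓
Telescoping: Σ = s_(11) − s_(2) = -41602 − (-40) = -41562.

Σ = -41562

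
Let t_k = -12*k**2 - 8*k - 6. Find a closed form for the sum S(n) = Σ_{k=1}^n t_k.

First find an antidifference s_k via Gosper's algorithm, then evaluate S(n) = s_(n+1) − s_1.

S(n) = 2*n*(-2*n**2 - 5*n - 6)

Step 1: r(k) = (6*k**2 + 16*k + 13)/(6*k**2 + 4*k + 3).
Factor: A=1; B=1; C=k**2 + 2*k/3 + 1/2.
Need (1)·f(k+1) − (1)·f(k) = k**2 + 2*k/3 + 1/2.
deg f ≤ 3 (via 0,0,2).
Coefficient equations give f(k) = k*(2*k**2 - k + 2)/6.
So s_k = (B(k−1)f/C)·t_k = (k*(2*k**2 - k + 2)/(6*k**2 + 4*k + 3))·t_k = 2*k*(-2*k**2 + k - 2).
Δs = -12*k**2 - 8*k - 6, as required.
Telescope: S(n) = s_(n+1) − s_(1) = -4*n**3 - 10*n**2 - 12*n - 6 − (-6) = 2*n*(-2*n**2 - 5*n - 6).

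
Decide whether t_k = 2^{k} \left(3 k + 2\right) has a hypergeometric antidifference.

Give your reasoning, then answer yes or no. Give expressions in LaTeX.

Yes. s_k = 2^{k} \left(3 k - 4\right).

The ratio is 2*(3*k + 5)/(3*k + 2).
A = 2, B = 1, C = k + 2/3.
Key eq: (2)·f(k+1) = (1)·f(k) + (k + 2/3).
Degrees (0,0,1) ⇒ d ≤ 1.
Solve for f: f(k) = (3*k - 4)/3 (degree 1 ≤ 1).
Get s_k = R·t_k = 2**k*(3*k - 4) with R(k) = B(k−1)f(k)/C(k) = (3*k - 4)/(3*k + 2).
s_(k+1) − s_k = 2**k*(3*k + 2) = t_k.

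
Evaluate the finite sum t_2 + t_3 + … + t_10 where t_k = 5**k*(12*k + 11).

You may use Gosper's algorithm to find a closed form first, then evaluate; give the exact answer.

Step 1: r(k) = 5*(12*k + 23)/(12*k + 11).
Factor: A=5; B=1; C=k + 11/12.
Solve (5)·f(k+1) − (1)·f(k) = k + 11/12.
d = 1 from the (0,0,1) case.
Match coefficients ⇒ f(k) = (3*k - 1)/12.
So s_k = (B(k−1)f/C)·t_k = ((3*k - 1)/(12*k + 11))·t_k = 5**k*(3*k - 1).
Δs = 5**k*(12*k + 11), as required.
Σ_(k=2)^(10) t_k = s_(11) − s_(2) = 1562500000 − (125) = 1562499875.

Σ = 1562499875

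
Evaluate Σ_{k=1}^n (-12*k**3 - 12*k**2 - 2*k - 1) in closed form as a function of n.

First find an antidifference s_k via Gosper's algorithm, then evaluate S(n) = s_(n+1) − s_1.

S(n) = n*(-3*n**3 - 10*n**2 - 10*n - 4)

Compute t_(k+1)/t_k: get (12*k**3 + 48*k**2 + 62*k + 27)/(12*k**3 + 12*k**2 + 2*k + 1).
Gosper form: A/B · C(k+1)/C(k) with A=1, B=1, C=k**3 + k**2 + k/6 + 1/12.
f must satisfy (1)·f(k+1) − (1)·f(k) = k**3 + k**2 + k/6 + 1/12.
d = 4 from the (0,0,3) case.
Solve for f: f(k) = k*(3*k**3 - 2*k**2 - 2*k + 2)/12 (degree 4 ≤ 4).
Certificate R = B(k−1)f/C = k*(3*k**3 - 2*k**2 - 2*k + 2)/(12*k**3 + 12*k**2 + 2*k + 1) gives s_k = k*(-3*k**3 + 2*k**2 + 2*k - 2).
Check: Δs_k = -12*k**3 - 12*k**2 - 2*k - 1. ✓
Σ_(k=1)^n t_k = s_(n+1) − s_(1) = (-3*n**4 - 10*n**3 - 10*n**2 - 4*n - 1) − (-1), i.e. n*(-3*n**3 - 10*n**2 - 10*n - 4).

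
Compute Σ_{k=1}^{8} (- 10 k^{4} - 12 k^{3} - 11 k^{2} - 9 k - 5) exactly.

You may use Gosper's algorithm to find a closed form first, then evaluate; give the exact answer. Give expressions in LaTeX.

Σ = -105880

The ratio is (10*k**4 + 52*k**3 + 107*k**2 + 107*k + 47)/(10*k**4 + 12*k**3 + 11*k**2 + 9*k + 5).
Factor: A=1; B=1; C=k**4 + 6*k**3/5 + 11*k**2/10 + 9*k/10 + 1/2.
f must satisfy (1)·f(k+1) − (1)·f(k) = k**4 + 6*k**3/5 + 11*k**2/10 + 9*k/10 + 1/2.
Bound: deg f ≤ 5.
Solving with deg f ≤ 5: f(k) = k*(k**2 - 2*k + 2)*(2*k**2 + 2*k + 1)/10.
R(k) = B(k−1)·f(k)/C(k) = k*(k**2 - 2*k + 2)*(2*k**2 + 2*k + 1)/(10*k**4 + 12*k**3 + 11*k**2 + 9*k + 5); s_k = R·t_k = k*(-2*k**4 + 2*k**3 - k**2 - 2*k - 2).
s_(k+1) − s_k = -10*k**4 - 12*k**3 - 11*k**2 - 9*k - 5 = t_k.
Telescoping: Σ = s_(9) − s_(1) = -105885 − (-5) = -105880.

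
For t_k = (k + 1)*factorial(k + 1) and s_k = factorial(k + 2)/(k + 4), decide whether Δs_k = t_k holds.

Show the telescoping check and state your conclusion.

s_(k+1) = factorial(k + 3)/(k + 5)
s_(k+1) − s_k = (k**2 + 6*k + 7)*factorial(k + 2)/((k + 4)*(k + 5))
(s_(k+1) − s_k) − t_k = -2*(k**2 + 5*k + 3)*factorial(k + 1)/((k + 4)*(k + 5))

Invalid: residual -2*(k**2 + 5*k + 3)*factorial(k + 1)/((k + 4)*(k + 5)) ≠ 0.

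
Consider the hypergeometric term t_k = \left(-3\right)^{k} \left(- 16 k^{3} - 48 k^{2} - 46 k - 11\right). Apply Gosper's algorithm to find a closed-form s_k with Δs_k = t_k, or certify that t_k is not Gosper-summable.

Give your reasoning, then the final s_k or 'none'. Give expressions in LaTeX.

t_(k+1)/t_k = 3*(-16*k**3 - 96*k**2 - 190*k - 121)/(16*k**3 + 48*k**2 + 46*k + 11).
Normal form (A,B,C) = (-3, 1, k**3 + 3*k**2 + 23*k/8 + 11/16).
Need (-3)·f(k+1) − (1)·f(k) = k**3 + 3*k**2 + 23*k/8 + 11/16.
Bound: deg f ≤ 3.
Solving with deg f ≤ 3: f(k) = -(k + 1)*(4*k**2 - k - 1)/16.
Then R = B(k−1)f/C = -(k + 1)*(4*k**2 - k - 1)/(16*k**3 + 48*k**2 + 46*k + 11), so s_k = R(k)·t_k = (-3)**k*(4*k**3 + 3*k**2 - 2*k - 1).
s_(k+1) − s_k = (-3)**k*(-16*k**3 - 48*k**2 - 46*k - 11) = t_k.

s_k = \left(-3\right)^{k} \left(4 k^{3} + 3 k^{2} - 2 k - 1\right)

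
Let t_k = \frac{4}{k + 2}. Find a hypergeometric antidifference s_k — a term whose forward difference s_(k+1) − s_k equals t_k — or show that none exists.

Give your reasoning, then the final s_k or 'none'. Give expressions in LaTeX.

Compute t_(k+1)/t_k: get (k + 2)/(k + 3).
A = k + 2, B = k + 3, C = 1.
f must satisfy (k + 2)·f(k+1) − (k + 2)·f(k) = 1.
Bound: deg f ≤ 0.
Generic f = c0 gives residual -1; -1 = 0 cannot hold, so t_k is not Gosper-summable.

no hypergeometric antidifference exists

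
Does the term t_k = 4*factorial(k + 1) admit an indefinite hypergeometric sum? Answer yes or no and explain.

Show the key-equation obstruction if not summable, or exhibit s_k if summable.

r(k) = k + 2 after simplifying.
A = k + 2, B = 1, C = 1.
Set up (k + 2)·f(k+1) − (1)·f(k) − (1) = 0.
Degrees (1,0,0) ⇒ d ≤ -1.
d = -1 < 0 ⇒ no nonzero polynomial f; not summable.

No; the degree bound rules out any f.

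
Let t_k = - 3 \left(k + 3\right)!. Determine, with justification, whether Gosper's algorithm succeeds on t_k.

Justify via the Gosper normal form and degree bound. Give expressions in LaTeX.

No — t_k has no hypergeometric antidifference.

Step 1: r(k) = k + 4.
Factor: A=k + 4; B=1; C=1.
Need (k + 4)·f(k+1) − (1)·f(k) = 1.
deg f ≤ -1 (via 1,0,0).
d = -1 < 0 ⇒ no nonzero polynomial f; not summable.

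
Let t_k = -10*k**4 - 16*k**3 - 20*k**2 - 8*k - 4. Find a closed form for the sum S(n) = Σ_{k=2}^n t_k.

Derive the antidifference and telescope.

S(n) = -2*n**5 - 9*n**4 - 18*n**3 - 18*n**2 - 11*n + 58

The ratio is (5*k**4 + 28*k**3 + 64*k**2 + 68*k + 29)/(5*k**4 + 8*k**3 + 10*k**2 + 4*k + 2).
Take A(k)=1, B(k)=1, C(k)=k**4 + 8*k**3/5 + 2*k**2 + 4*k/5 + 2/5.
Solve (1)·f(k+1) − (1)·f(k) = k**4 + 8*k**3/5 + 2*k**2 + 4*k/5 + 2/5.
d = 5 from the (0,0,4) case.
Match coefficients ⇒ f(k) = k*(2*k**4 - k**3 + 2*k**2 - 2*k + 3)/10.
Certificate R = B(k−1)f/C = k*(2*k**4 - k**3 + 2*k**2 - 2*k + 3)/(2*(5*k**4 + 8*k**3 + 10*k**2 + 4*k + 2)) gives s_k = k*(-2*k**4 + k**3 - 2*k**2 + 2*k - 3).
Δs = -10*k**4 - 16*k**3 - 20*k**2 - 8*k - 4, as required.
s_(n+1) = -2*n**5 - 9*n**4 - 18*n**3 - 18*n**2 - 11*n - 4 and s_(2) = -62, so S(n) = -2*n**5 - 9*n**4 - 18*n**3 - 18*n**2 - 11*n + 58.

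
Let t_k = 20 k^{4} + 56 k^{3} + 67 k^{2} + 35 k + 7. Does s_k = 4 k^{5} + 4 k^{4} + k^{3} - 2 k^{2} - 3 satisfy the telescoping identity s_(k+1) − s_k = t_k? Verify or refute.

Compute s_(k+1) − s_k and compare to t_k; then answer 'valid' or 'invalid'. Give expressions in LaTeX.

s_(k+1) = 4*k**5 + 24*k**4 + 57*k**3 + 65*k**2 + 35*k + 4
s_(k+1) − s_k = 20*k**4 + 56*k**3 + 67*k**2 + 35*k + 7
(s_(k+1) − s_k) − t_k = 0

Valid: the claim telescopes to t_k.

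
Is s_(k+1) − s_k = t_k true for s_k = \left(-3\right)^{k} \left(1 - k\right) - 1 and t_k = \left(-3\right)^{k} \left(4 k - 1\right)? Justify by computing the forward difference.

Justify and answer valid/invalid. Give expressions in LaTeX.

s_(k+1) = 3*(-3)**k*k - 1
s_(k+1) − s_k = (-3)**k*(4*k - 1)
(s_(k+1) − s_k) − t_k = 0

valid (s_(k+1) − s_k reduces to t_k)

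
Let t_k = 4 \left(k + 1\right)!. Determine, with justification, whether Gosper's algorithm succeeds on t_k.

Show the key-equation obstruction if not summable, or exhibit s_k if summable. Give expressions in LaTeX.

Ratio r(k) = k + 2.
So A=k + 2 and B=1, with C=1.
f must satisfy (k + 2)·f(k+1) − (1)·f(k) = 1.
Bound: deg f ≤ -1.
Negative degree bound (-1): no f exists, t_k not Gosper-summable.

No; the degree bound rules out any f.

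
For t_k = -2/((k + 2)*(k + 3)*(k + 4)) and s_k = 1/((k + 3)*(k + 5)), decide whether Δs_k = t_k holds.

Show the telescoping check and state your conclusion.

Invalid: residual 3*(3*k + 14)/(k**5 + 20*k**4 + 155*k**3 + 580*k**2 + 1044*k + 720) ≠ 0.

s_(k+1) = 1/((k + 4)*(k + 6))
s_(k+1) − s_k = (-2*k - 9)/(k**4 + 18*k**3 + 119*k**2 + 342*k + 360)
(s_(k+1) − s_k) − t_k = 3*(3*k + 14)/(k**5 + 20*k**4 + 155*k**3 + 580*k**2 + 1044*k + 720)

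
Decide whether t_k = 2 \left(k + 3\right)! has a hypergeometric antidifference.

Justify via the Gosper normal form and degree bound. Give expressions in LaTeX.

No — key equation has no polynomial f.

Ratio r(k) = k + 4.
So A=k + 4 and B=1, with C=1.
Solve (k + 4)·f(k+1) − (1)·f(k) = 1.
From deg A=1, deg B=0, deg C=0: d=-1.
Negative degree bound (-1): no f exists, t_k not Gosper-summable.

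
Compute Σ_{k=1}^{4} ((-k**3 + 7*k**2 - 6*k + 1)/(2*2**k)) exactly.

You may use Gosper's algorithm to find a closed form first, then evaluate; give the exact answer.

Compute t_(k+1)/t_k: get (k**3 - 4*k**2 - 5*k - 1)/(2*(k**3 - 7*k**2 + 6*k - 1)).
Take A(k)=1/2, B(k)=1, C(k)=k**3 - 7*k**2 + 6*k - 1.
Set up (1/2)·f(k+1) − (1)·f(k) − (k**3 - 7*k**2 + 6*k - 1) = 0.
Bound: deg f ≤ 3.
Solve for f: f(k) = -2*(k**3 - 4*k**2 + k - 3) (degree 3 ≤ 3).
Certificate R = B(k−1)f/C = -2*(k**3 - 4*k**2 + k - 3)/(k**3 - 7*k**2 + 6*k - 1) gives s_k = (k**3 - 4*k**2 + k - 3)/2**k.
Verify: (-k**3 + 7*k**2 - 6*k + 1)/(2*2**k) matches t_k.
Telescoping: Σ = s_(5) − s_(1) = 27/32 − (-5/2) = 107/32.

Σ = 107/32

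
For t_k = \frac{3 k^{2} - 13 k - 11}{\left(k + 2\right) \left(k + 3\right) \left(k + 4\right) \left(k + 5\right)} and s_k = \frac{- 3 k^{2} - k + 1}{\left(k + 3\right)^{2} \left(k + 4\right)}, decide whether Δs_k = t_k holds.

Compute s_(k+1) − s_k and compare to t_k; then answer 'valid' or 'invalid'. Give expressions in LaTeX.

s_(k+1) = (-k - 3*(k + 1)**2)/((k + 4)**2*(k + 5))
s_(k+1) − s_k = (3*k**3 - 4*k**2 - 70*k - 47)/(k**5 + 19*k**4 + 143*k**3 + 533*k**2 + 984*k + 720)
(s_(k+1) − s_k) − t_k = 2*(-3*k**3 - 6*k**2 + 23*k + 19)/(k**6 + 21*k**5 + 181*k**4 + 819*k**3 + 2050*k**2 + 2688*k + 1440)

Invalid: residual \frac{2 \left(- 3 k^{3} - 6 k^{2} + 23 k + 19\right)}{k^{6} + 21 k^{5} + 181 k^{4} + 819 k^{3} + 2050 k^{2} + 2688 k + 1440} ≠ 0.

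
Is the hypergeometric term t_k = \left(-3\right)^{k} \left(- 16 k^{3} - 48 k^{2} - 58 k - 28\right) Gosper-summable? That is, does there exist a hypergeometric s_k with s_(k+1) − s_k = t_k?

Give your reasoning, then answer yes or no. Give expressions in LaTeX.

Compute t_(k+1)/t_k: get 3*(-8*k**3 - 48*k**2 - 101*k - 75)/(8*k**3 + 24*k**2 + 29*k + 14).
Take A(k)=-3, B(k)=1, C(k)=k**3 + 3*k**2 + 29*k/8 + 7/4.
Set up (-3)·f(k+1) − (1)·f(k) − (k**3 + 3*k**2 + 29*k/8 + 7/4) = 0.
deg f ≤ 3 (via 0,0,3).
Match coefficients ⇒ f(k) = -(4*k**3 + 3*k**2 + k + 1)/16.
Get s_k = R·t_k = (-3)**k*(4*k**3 + 3*k**2 + k + 1) with R(k) = B(k−1)f(k)/C(k) = -(4*k**3 + 3*k**2 + k + 1)/(2*(8*k**3 + 24*k**2 + 29*k + 14)).
Check: Δs_k = (-3)**k*(-16*k**3 - 48*k**2 - 58*k - 28). ✓

Yes. s_k = \left(-3\right)^{k} \left(4 k^{3} + 3 k^{2} + k + 1\right).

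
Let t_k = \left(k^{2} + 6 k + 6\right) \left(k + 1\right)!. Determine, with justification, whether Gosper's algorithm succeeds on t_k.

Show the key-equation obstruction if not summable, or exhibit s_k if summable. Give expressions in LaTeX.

Yes. s_k = \left(k + 4\right) \left(k + 1\right)!.

Compute t_(k+1)/t_k: get (k + 2)*(6*k + (k + 1)**2 + 12)/(k**2 + 6*k + 6).
Factor: A=k + 2; B=1; C=k**2 + 6*k + 6.
f must satisfy (k + 2)·f(k+1) − (1)·f(k) = k**2 + 6*k + 6.
Degrees (1,0,2) ⇒ d ≤ 1.
Match coefficients ⇒ f(k) = k + 4.
Certificate R = B(k−1)f/C = (k + 4)/(k**2 + 6*k + 6) gives s_k = (k + 4)*factorial(k + 1).
s_(k+1) − s_k = (k**2 + 6*k + 6)*factorial(k + 1) = t_k.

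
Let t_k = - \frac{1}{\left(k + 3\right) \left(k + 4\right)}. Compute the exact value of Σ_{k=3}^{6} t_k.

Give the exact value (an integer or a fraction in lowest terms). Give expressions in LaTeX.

Σ = -1/15

The ratio is (k + 3)/(k + 5).
Factor: A=k + 3; B=k + 5; C=1.
Set up (k + 3)·f(k+1) − (k + 4)·f(k) − (1) = 0.
From deg A=1, deg B=1, deg C=0: d=1.
Solve for f: f(k) = k/3 (degree 1 ≤ 1).
R(k) = B(k−1)·f(k)/C(k) = k*(k + 4)/3; s_k = R·t_k = -k/(3*k + 9).
Verify: -1/(k**2 + 7*k + 12) matches t_k.
Telescoping: Σ = s_(7) − s_(3) = -7/30 − (-1/6) = -1/15.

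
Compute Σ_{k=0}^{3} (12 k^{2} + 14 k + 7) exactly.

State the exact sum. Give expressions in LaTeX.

Compute t_(k+1)/t_k: get (12*k**2 + 38*k + 33)/(12*k**2 + 14*k + 7).
Normal form (A,B,C) = (1, 1, k**2 + 7*k/6 + 7/12).
Solve (1)·f(k+1) − (1)·f(k) = k**2 + 7*k/6 + 7/12.
d = 3 from the (0,0,2) case.
Match coefficients ⇒ f(k) = k*(4*k**2 + k + 2)/12.
Then R = B(k−1)f/C = k*(4*k**2 + k + 2)/(12*k**2 + 14*k + 7), so s_k = R(k)·t_k = k*(4*k**2 + k + 2).
Verify: 12*k**2 + 14*k + 7 matches t_k.
Telescoping: Σ = s_(4) − s_(0) = 280 − (0) = 280.

Σ = 280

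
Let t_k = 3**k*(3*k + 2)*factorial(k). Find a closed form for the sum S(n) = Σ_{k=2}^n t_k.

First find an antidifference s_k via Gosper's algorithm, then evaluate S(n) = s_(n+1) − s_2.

t_(k+1)/t_k = 3*(k + 1)*(3*k + 5)/(3*k + 2).
So A=3*k + 3 and B=1, with C=k + 2/3.
Key eq: (3*k + 3)·f(k+1) = (1)·f(k) + (k + 2/3).
deg f ≤ 0 (via 1,0,1).
Match coefficients ⇒ f(k) = 1/3.
R(k) = B(k−1)·f(k)/C(k) = 1/(3*k + 2); s_k = R·t_k = 3**k*factorial(k).
Δs = 3**k*(3*k + 2)*factorial(k), as required.
s_(n+1) = 3**(n + 1)*factorial(n + 1) and s_(2) = 18, so S(n) = 3*3**n*factorial(n + 1) - 18.

S(n) = 3*3**n*factorial(n + 1) - 18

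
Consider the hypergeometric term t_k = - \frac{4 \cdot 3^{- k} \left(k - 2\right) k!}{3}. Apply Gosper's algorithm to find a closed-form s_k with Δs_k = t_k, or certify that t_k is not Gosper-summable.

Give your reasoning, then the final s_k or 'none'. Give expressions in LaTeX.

s_k = - 4 \cdot 3^{- k} k!

t_(k+1)/t_k = (k**2 - 1)/(3*(k - 2)).
Normal form (A,B,C) = (k/3 + 1/3, 1, k - 2).
Set up (k/3 + 1/3)·f(k+1) − (1)·f(k) − (k - 2) = 0.
d = 0 from the (1,0,1) case.
Solve for f: f(k) = 3 (degree 0 ≤ 0).
R(k) = B(k−1)·f(k)/C(k) = 3/(k - 2); s_k = R·t_k = -4*factorial(k)/3**k.
Verify: -4*(k - 2)*factorial(k)/(3*3**k) matches t_k.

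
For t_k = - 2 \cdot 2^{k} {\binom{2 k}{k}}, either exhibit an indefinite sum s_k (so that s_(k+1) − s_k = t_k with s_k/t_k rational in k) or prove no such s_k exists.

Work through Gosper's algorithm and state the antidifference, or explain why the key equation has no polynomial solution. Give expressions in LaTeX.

Step 1: r(k) = 4*(2*k + 1)/(k + 1).
A = 8*k + 4, B = k + 1, C = 1.
Key eq: (8*k + 4)·f(k+1) = (k)·f(k) + (1).
d = -1 from the (1,1,0) case.
deg f ≤ -1 is impossible — no certificate.

none (Gosper's algorithm certifies no s_k)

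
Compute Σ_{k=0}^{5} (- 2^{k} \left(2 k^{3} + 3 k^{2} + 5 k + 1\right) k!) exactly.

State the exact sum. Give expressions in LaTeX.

r(k) = 2*(2*k**4 + 11*k**3 + 26*k**2 + 28*k + 11)/(2*k**3 + 3*k**2 + 5*k + 1) after simplifying.
A = 2*k + 2, B = 1, C = k**3 + 3*k**2/2 + 5*k/2 + 1/2.
f must satisfy (2*k + 2)·f(k+1) − (1)·f(k) = k**3 + 3*k**2/2 + 5*k/2 + 1/2.
From deg A=1, deg B=0, deg C=3: d=2.
Coefficient equations give f(k) = (k**2 - k + 1)/2.
So s_k = (B(k−1)f/C)·t_k = ((k**2 - k + 1)/(2*k**3 + 3*k**2 + 5*k + 1))·t_k = -2**k*(k**2 - k + 1)*factorial(k).
Check: Δs_k = -2**k*(2*k**3 + 3*k**2 + 5*k + 1)*factorial(k). ✓
Evaluate s at k=6 and k=0: -1428480 and -1; difference -1428479.

Σ = -1428479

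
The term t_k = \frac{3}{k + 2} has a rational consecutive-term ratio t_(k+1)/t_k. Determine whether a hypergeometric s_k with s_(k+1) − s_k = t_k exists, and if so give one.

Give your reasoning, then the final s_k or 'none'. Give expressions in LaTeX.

not Gosper-summable; s_k does not exist

Compute t_(k+1)/t_k: get (k + 2)/(k + 3).
A = k + 2, B = k + 3, C = 1.
f must satisfy (k + 2)·f(k+1) − (k + 2)·f(k) = 1.
Bound: deg f ≤ 0.
Write f(k) = c0. Then LHS − RHS = -1, requiring -1 = 0: contradictory. No certificate.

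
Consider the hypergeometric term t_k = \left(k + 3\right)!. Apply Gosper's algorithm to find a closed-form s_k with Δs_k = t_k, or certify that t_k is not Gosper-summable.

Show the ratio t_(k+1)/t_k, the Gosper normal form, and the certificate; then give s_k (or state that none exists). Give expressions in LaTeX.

none (Gosper's algorithm certifies no s_k)

The ratio is k + 4.
Normal form (A,B,C) = (k + 4, 1, 1).
Key eq: (k + 4)·f(k+1) = (1)·f(k) + (1).
deg f ≤ -1 (via 1,0,0).
Negative degree bound (-1): no f exists, t_k not Gosper-summable.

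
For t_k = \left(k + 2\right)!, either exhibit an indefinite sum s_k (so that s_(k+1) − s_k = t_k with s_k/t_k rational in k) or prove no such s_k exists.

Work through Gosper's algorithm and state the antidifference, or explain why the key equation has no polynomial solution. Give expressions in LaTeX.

r(k) = k + 3 after simplifying.
Factor: A=k + 3; B=1; C=1.
Key eq: (k + 3)·f(k+1) = (1)·f(k) + (1).
Bound: deg f ≤ -1.
deg f ≤ -1 is impossible — no certificate.

no hypergeometric antidifference exists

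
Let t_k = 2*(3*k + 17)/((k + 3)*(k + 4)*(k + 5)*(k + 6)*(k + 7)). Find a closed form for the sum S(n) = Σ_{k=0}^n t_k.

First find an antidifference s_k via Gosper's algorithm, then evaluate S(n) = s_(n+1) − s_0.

Step 1: r(k) = (k + 3)*(3*k + 20)/((k + 8)*(3*k + 17)).
Factor: A=k + 3; B=k + 8; C=k + 17/3.
Set up (k + 3)·f(k+1) − (k + 7)·f(k) − (k + 17/3) = 0.
deg f ≤ 4 (via 1,1,1).
A polynomial solution: f(k) = k*(k + 5)*(k**2 + 13*k + 54)/216.
Then R = B(k−1)f/C = k*(k + 5)*(k + 7)*(k**2 + 13*k + 54)/(72*(3*k + 17)), so s_k = R(k)·t_k = k*(k**2 + 13*k + 54)/(36*(k**3 + 13*k**2 + 54*k + 72)).
Check: Δs_k = 2*(3*k + 17)/(k**5 + 25*k**4 + 245*k**3 + 1175*k**2 + 2754*k + 2520). ✓
Σ_(k=0)^n t_k = s_(n+1) − s_(0) = ((n**3 + 16*n**2 + 83*n + 68)/(36*(n**3 + 16*n**2 + 83*n + 140))) − (0), i.e. (n**3 + 16*n**2 + 83*n + 68)/(36*(n**3 + 16*n**2 + 83*n + 140)).

S(n) = (n**3 + 16*n**2 + 83*n + 68)/(36*(n**3 + 16*n**2 + 83*n + 140))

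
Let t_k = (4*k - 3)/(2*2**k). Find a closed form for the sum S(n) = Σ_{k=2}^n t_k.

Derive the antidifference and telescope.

S(n) = 2**(-n - 2)*(9*2**n - 8*n - 10)

Step 1: r(k) = (4*k + 1)/(2*(4*k - 3)).
A = 1/2, B = 1, C = k - 3/4.
Set up (1/2)·f(k+1) − (1)·f(k) − (k - 3/4) = 0.
From deg A=0, deg B=0, deg C=1: d=1.
Solving with deg f ≤ 1: f(k) = -(4*k + 1)/2.
So s_k = (B(k−1)f/C)·t_k = (-2*(4*k + 1)/(4*k - 3))·t_k = (-4*k - 1)/2**k.
s_(k+1) − s_k = (4*k - 3)/(2*2**k) = t_k.
s_(n+1) = 2**(-n - 1)*(-4*n - 5) and s_(2) = -9/4, so S(n) = 2**(-n - 2)*(9*2**n - 8*n - 10).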